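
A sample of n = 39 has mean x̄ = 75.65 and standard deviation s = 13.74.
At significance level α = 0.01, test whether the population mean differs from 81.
One-sample t-test:
H₀: μ = 81
H₁: μ ≠ 81
df = n - 1 = 38
t = (x̄ - μ₀) / (s/√n) = (75.65 - 81) / (13.74/√39) = -2.432
p-value = 0.0199

Since p-value > α = 0.01, we fail to reject H₀.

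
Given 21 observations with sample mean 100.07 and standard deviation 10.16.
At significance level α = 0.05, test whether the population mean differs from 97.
One-sample t-test:
H₀: μ = 97
H₁: μ ≠ 97
df = n - 1 = 20
t = (x̄ - μ₀) / (s/√n) = (100.07 - 97) / (10.16/√21) = 1.385
p-value = 0.1814

Since p-value > α = 0.05, we fail to reject H₀.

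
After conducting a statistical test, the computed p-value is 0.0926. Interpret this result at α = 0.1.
Since p = 0.0926 < α = 0.1, reject H₀.
There is sufficient evidence to reject the null hypothesis; the result is statistically significant at the 0.1 level.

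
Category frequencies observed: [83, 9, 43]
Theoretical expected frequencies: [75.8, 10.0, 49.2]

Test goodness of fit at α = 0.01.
Chi-square goodness of fit test:
H₀: observed counts match expected distribution
H₁: observed counts differ from expected distribution
df = k - 1 = 2
χ² = Σ(O - E)²/E
   = (83 - 75.8)²/75.8 + (9 - 10.0)²/10.0 + (43 - 49.2)²/49.2
   = 0.684 + 0.100 + 0.781
   = 1.57
p-value = 0.4572

Since p-value > α = 0.01, we fail to reject H₀.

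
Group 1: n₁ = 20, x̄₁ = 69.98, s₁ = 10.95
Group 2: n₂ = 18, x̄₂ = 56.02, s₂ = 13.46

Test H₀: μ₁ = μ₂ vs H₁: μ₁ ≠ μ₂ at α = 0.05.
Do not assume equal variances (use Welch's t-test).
Welch's two-sample t-test:
H₀: μ₁ = μ₂
H₁: μ₁ ≠ μ₂
s₁²/n₁ = 10.95²/20 = 5.9951,  s₂²/n₂ = 13.46²/18 = 10.0651
SE = √(s₁²/n₁ + s₂²/n₂) = √(5.9951 + 10.0651) = 4.0075
df (Welch-Satterthwaite) = (s₁²/n₁ + s₂²/n₂)² / [(s₁²/n₁)²/(n₁-1) + (s₂²/n₂)²/(n₂-1)] ≈ 32.85
t = (x̄₁ - x̄₂) / SE = (69.98 - 56.02) / 4.0075 = 13.96 / 4.0075 = 3.483
p-value = 0.0014

Since p-value < α = 0.05, we reject H₀.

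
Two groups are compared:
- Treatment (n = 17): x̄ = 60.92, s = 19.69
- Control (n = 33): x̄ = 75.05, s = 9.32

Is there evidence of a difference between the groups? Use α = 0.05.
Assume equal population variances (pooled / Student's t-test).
Student's two-sample t-test (equal variances):
H₀: μ₁ = μ₂
H₁: μ₁ ≠ μ₂
df = n₁ + n₂ - 2 = 48
Pooled variance s_p² = [(n₁-1)s₁² + (n₂-1)s₂²] / (n₁ + n₂ - 2) = [(16)(19.69²) + (32)(9.32²)] / 48 = 187.1403
SE = √(s_p²(1/n₁ + 1/n₂)) = √(187.1403 × (1/17 + 1/33)) = 4.0840
t = (x̄₁ - x̄₂) / SE = (60.92 - 75.05) / 4.0840 = -14.13 / 4.0840 = -3.460
p-value = 0.0011

Since p-value < α = 0.05, we reject H₀.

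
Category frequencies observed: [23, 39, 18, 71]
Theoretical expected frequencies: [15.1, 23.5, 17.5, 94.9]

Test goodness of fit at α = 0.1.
Chi-square goodness of fit test:
H₀: observed counts match expected distribution
H₁: observed counts differ from expected distribution
df = k - 1 = 3
χ² = Σ(O - E)²/E
   = (23 - 15.1)²/15.1 + (39 - 23.5)²/23.5 + (18 - 17.5)²/17.5 + (71 - 94.9)²/94.9
   = 4.133 + 10.223 + 0.014 + 6.019
   = 20.39
p-value = 0.0001

Since p-value < α = 0.1, we reject H₀.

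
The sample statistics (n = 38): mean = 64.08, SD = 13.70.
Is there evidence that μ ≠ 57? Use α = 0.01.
One-sample t-test:
H₀: μ = 57
H₁: μ ≠ 57
df = n - 1 = 37
t = (x̄ - μ₀) / (s/√n) = (64.08 - 57) / (13.70/√38) = 3.186
p-value = 0.0029

Since p-value < α = 0.01, we reject H₀.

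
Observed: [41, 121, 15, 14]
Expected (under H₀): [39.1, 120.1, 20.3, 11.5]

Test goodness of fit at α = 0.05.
Chi-square goodness of fit test:
H₀: observed counts match expected distribution
H₁: observed counts differ from expected distribution
df = k - 1 = 3
χ² = Σ(O - E)²/E
   = (41 - 39.1)²/39.1 + (121 - 120.1)²/120.1 + (15 - 20.3)²/20.3 + (14 - 11.5)²/11.5
   = 0.092 + 0.007 + 1.384 + 0.543
   = 2.03
p-value = 0.5670

Since p-value > α = 0.05, we fail to reject H₀.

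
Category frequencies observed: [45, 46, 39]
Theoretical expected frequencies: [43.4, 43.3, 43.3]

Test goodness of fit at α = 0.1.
Chi-square goodness of fit test:
H₀: observed counts match expected distribution
H₁: observed counts differ from expected distribution
df = k - 1 = 2
χ² = Σ(O - E)²/E
   = (45 - 43.4)²/43.4 + (46 - 43.3)²/43.3 + (39 - 43.3)²/43.3
   = 0.059 + 0.168 + 0.427
   = 0.65
p-value = 0.7210

Since p-value > α = 0.1, we fail to reject H₀.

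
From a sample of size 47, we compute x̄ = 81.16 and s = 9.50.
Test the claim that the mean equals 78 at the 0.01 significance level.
One-sample t-test:
H₀: μ = 78
H₁: μ ≠ 78
df = n - 1 = 46
t = (x̄ - μ₀) / (s/√n) = (81.16 - 78) / (9.50/√47) = 2.280
p-value = 0.0273

Since p-value > α = 0.01, we fail to reject H₀.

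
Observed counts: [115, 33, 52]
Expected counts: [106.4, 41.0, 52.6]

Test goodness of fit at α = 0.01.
Chi-square goodness of fit test:
H₀: observed counts match expected distribution
H₁: observed counts differ from expected distribution
df = k - 1 = 2
χ² = Σ(O - E)²/E
   = (115 - 106.4)²/106.4 + (33 - 41.0)²/41.0 + (52 - 52.6)²/52.6
   = 0.695 + 1.561 + 0.007
   = 2.26
p-value = 0.3226

Since p-value > α = 0.01, we fail to reject H₀.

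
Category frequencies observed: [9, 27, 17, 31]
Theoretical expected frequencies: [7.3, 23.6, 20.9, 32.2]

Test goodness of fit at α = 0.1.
Chi-square goodness of fit test:
H₀: observed counts match expected distribution
H₁: observed counts differ from expected distribution
df = k - 1 = 3
χ² = Σ(O - E)²/E
   = (9 - 7.3)²/7.3 + (27 - 23.6)²/23.6 + (17 - 20.9)²/20.9 + (31 - 32.2)²/32.2
   = 0.396 + 0.490 + 0.728 + 0.045
   = 1.66
p-value = 0.6463

Since p-value > α = 0.1, we fail to reject H₀.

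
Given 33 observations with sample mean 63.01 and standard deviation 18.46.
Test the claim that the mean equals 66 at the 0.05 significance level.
One-sample t-test:
H₀: μ = 66
H₁: μ ≠ 66
df = n - 1 = 32
t = (x̄ - μ₀) / (s/√n) = (63.01 - 66) / (18.46/√33) = -0.930
p-value = 0.3591

Since p-value > α = 0.05, we fail to reject H₀.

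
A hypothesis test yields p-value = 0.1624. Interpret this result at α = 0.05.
Since p = 0.1624 > α = 0.05, fail to reject H₀.
There is insufficient evidence to reject the null hypothesis; the result is not statistically significant at the 0.05 level.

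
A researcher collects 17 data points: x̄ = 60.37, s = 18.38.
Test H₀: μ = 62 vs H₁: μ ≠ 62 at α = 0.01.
One-sample t-test:
H₀: μ = 62
H₁: μ ≠ 62
df = n - 1 = 16
t = (x̄ - μ₀) / (s/√n) = (60.37 - 62) / (18.38/√17) = -0.366
p-value = 0.7194

Since p-value > α = 0.01, we fail to reject H₀.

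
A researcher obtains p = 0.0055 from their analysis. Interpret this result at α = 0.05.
Since p = 0.0055 < α = 0.05, reject H₀.
There is sufficient evidence to reject the null hypothesis; the result is statistically significant at the 0.05 level.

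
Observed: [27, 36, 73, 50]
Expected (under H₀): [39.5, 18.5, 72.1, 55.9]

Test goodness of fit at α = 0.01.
Chi-square goodness of fit test:
H₀: observed counts match expected distribution
H₁: observed counts differ from expected distribution
df = k - 1 = 3
χ² = Σ(O - E)²/E
   = (27 - 39.5)²/39.5 + (36 - 18.5)²/18.5 + (73 - 72.1)²/72.1 + (50 - 55.9)²/55.9
   = 3.956 + 16.554 + 0.011 + 0.623
   = 21.14
p-value = 0.0001

Since p-value < α = 0.01, we reject H₀.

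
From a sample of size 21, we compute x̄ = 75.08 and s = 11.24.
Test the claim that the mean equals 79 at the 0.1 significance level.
One-sample t-test:
H₀: μ = 79
H₁: μ ≠ 79
df = n - 1 = 20
t = (x̄ - μ₀) / (s/√n) = (75.08 - 79) / (11.24/√21) = -1.598
p-value = 0.1257

Since p-value > α = 0.1, we fail to reject H₀.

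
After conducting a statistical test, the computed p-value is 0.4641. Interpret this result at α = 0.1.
Since p = 0.4641 > α = 0.1, fail to reject H₀.
There is insufficient evidence to reject the null hypothesis; the result is not statistically significant at the 0.1 level.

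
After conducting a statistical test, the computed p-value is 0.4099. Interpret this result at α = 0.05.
Since p = 0.4099 > α = 0.05, fail to reject H₀.
There is insufficient evidence to reject the null hypothesis; the result is not statistically significant at the 0.05 level.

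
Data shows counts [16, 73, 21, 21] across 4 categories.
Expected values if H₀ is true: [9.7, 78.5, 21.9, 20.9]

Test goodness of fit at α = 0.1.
Chi-square goodness of fit test:
H₀: observed counts match expected distribution
H₁: observed counts differ from expected distribution
df = k - 1 = 3
χ² = Σ(O - E)²/E
   = (16 - 9.7)²/9.7 + (73 - 78.5)²/78.5 + (21 - 21.9)²/21.9 + (21 - 20.9)²/20.9
   = 4.092 + 0.385 + 0.037 + 0.000
   = 4.51
p-value = 0.2110

Since p-value > α = 0.1, we fail to reject H₀.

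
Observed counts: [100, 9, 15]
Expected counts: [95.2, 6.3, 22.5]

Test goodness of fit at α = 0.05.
Chi-square goodness of fit test:
H₀: observed counts match expected distribution
H₁: observed counts differ from expected distribution
df = k - 1 = 2
χ² = Σ(O - E)²/E
   = (100 - 95.2)²/95.2 + (9 - 6.3)²/6.3 + (15 - 22.5)²/22.5
   = 0.242 + 1.157 + 2.500
   = 3.90
p-value = 0.1423

Since p-value > α = 0.05, we fail to reject H₀.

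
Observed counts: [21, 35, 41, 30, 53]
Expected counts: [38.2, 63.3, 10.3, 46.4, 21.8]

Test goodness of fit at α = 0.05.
Chi-square goodness of fit test:
H₀: observed counts match expected distribution
H₁: observed counts differ from expected distribution
df = k - 1 = 4
χ² = Σ(O - E)²/E
   = (21 - 38.2)²/38.2 + (35 - 63.3)²/63.3 + (41 - 10.3)²/10.3 + (30 - 46.4)²/46.4 + (53 - 21.8)²/21.8
   = 7.745 + 12.652 + 91.504 + 5.797 + 44.653
   = 162.35
p-value < 0.0001

Since p-value < α = 0.05, we reject H₀.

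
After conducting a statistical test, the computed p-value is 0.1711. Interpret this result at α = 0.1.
Since p = 0.1711 > α = 0.1, fail to reject H₀.
There is insufficient evidence to reject the null hypothesis; the result is not statistically significant at the 0.1 level.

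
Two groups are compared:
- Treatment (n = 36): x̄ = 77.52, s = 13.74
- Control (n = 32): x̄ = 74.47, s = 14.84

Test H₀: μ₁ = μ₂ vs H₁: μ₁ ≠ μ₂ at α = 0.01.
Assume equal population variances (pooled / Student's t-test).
Student's two-sample t-test (equal variances):
H₀: μ₁ = μ₂
H₁: μ₁ ≠ μ₂
df = n₁ + n₂ - 2 = 66
Pooled variance s_p² = [(n₁-1)s₁² + (n₂-1)s₂²] / (n₁ + n₂ - 2) = [(35)(13.74²) + (31)(14.84²)] / 66 = 203.5539
SE = √(s_p²(1/n₁ + 1/n₂)) = √(203.5539 × (1/36 + 1/32)) = 3.4663
t = (x̄₁ - x̄₂) / SE = (77.52 - 74.47) / 3.4663 = 3.05 / 3.4663 = 0.880
p-value = 0.3821

Since p-value > α = 0.01, we fail to reject H₀.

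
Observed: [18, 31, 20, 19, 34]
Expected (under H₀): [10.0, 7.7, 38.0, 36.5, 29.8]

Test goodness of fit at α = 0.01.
Chi-square goodness of fit test:
H₀: observed counts match expected distribution
H₁: observed counts differ from expected distribution
df = k - 1 = 4
χ² = Σ(O - E)²/E
   = (18 - 10.0)²/10.0 + (31 - 7.7)²/7.7 + (20 - 38.0)²/38.0 + (19 - 36.5)²/36.5 + (34 - 29.8)²/29.8
   = 6.400 + 70.505 + 8.526 + 8.390 + 0.592
   = 94.41
p-value < 0.0001

Since p-value < α = 0.01, we reject H₀.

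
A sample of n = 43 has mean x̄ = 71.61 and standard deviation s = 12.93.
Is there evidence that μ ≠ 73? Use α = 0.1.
One-sample t-test:
H₀: μ = 73
H₁: μ ≠ 73
df = n - 1 = 42
t = (x̄ - μ₀) / (s/√n) = (71.61 - 73) / (12.93/√43) = -0.705
p-value = 0.4847

Since p-value > α = 0.1, we fail to reject H₀.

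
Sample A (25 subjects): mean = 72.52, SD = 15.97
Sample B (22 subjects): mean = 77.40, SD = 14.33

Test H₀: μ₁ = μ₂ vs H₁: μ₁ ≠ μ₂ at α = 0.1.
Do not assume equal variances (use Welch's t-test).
Welch's two-sample t-test:
H₀: μ₁ = μ₂
H₁: μ₁ ≠ μ₂
s₁²/n₁ = 15.97²/25 = 10.2016,  s₂²/n₂ = 14.33²/22 = 9.3340
SE = √(s₁²/n₁ + s₂²/n₂) = √(10.2016 + 9.3340) = 4.4199
df (Welch-Satterthwaite) = (s₁²/n₁ + s₂²/n₂)² / [(s₁²/n₁)²/(n₁-1) + (s₂²/n₂)²/(n₂-1)] ≈ 44.98
t = (x̄₁ - x̄₂) / SE = (72.52 - 77.40) / 4.4199 = -4.88 / 4.4199 = -1.104
p-value = 0.2754

Since p-value > α = 0.1, we fail to reject H₀.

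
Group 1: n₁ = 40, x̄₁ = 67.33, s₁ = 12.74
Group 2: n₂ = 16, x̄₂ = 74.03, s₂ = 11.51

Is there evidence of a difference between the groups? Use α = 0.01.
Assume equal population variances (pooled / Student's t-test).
Student's two-sample t-test (equal variances):
H₀: μ₁ = μ₂
H₁: μ₁ ≠ μ₂
df = n₁ + n₂ - 2 = 54
Pooled variance s_p² = [(n₁-1)s₁² + (n₂-1)s₂²] / (n₁ + n₂ - 2) = [(39)(12.74²) + (15)(11.51²)] / 54 = 154.0222
SE = √(s_p²(1/n₁ + 1/n₂)) = √(154.0222 × (1/40 + 1/16)) = 3.6711
t = (x̄₁ - x̄₂) / SE = (67.33 - 74.03) / 3.6711 = -6.70 / 3.6711 = -1.825
p-value = 0.0735

Since p-value > α = 0.01, we fail to reject H₀.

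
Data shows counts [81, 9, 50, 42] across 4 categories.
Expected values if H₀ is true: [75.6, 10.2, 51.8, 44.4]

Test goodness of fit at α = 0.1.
Chi-square goodness of fit test:
H₀: observed counts match expected distribution
H₁: observed counts differ from expected distribution
df = k - 1 = 3
χ² = Σ(O - E)²/E
   = (81 - 75.6)²/75.6 + (9 - 10.2)²/10.2 + (50 - 51.8)²/51.8 + (42 - 44.4)²/44.4
   = 0.386 + 0.141 + 0.063 + 0.130
   = 0.72
p-value = 0.8687

Since p-value > α = 0.1, we fail to reject H₀.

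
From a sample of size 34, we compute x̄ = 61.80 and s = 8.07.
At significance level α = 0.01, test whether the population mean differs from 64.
One-sample t-test:
H₀: μ = 64
H₁: μ ≠ 64
df = n - 1 = 33
t = (x̄ - μ₀) / (s/√n) = (61.80 - 64) / (8.07/√34) = -1.590
p-value = 0.1215

Since p-value > α = 0.01, we fail to reject H₀.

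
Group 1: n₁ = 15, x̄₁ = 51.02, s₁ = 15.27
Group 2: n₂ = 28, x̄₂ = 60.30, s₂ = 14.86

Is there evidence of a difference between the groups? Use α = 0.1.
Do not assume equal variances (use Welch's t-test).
Welch's two-sample t-test:
H₀: μ₁ = μ₂
H₁: μ₁ ≠ μ₂
s₁²/n₁ = 15.27²/15 = 15.5449,  s₂²/n₂ = 14.86²/28 = 7.8864
SE = √(s₁²/n₁ + s₂²/n₂) = √(15.5449 + 7.8864) = 4.8406
df (Welch-Satterthwaite) = (s₁²/n₁ + s₂²/n₂)² / [(s₁²/n₁)²/(n₁-1) + (s₂²/n₂)²/(n₂-1)] ≈ 28.06
t = (x̄₁ - x̄₂) / SE = (51.02 - 60.30) / 4.8406 = -9.28 / 4.8406 = -1.917
p-value = 0.0655

Since p-value < α = 0.1, we reject H₀.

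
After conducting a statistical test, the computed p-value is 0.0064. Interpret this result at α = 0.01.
Since p = 0.0064 < α = 0.01, reject H₀.
There is sufficient evidence to reject the null hypothesis; the result is statistically significant at the 0.01 level.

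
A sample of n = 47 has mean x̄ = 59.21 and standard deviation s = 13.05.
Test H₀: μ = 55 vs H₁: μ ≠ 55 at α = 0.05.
One-sample t-test:
H₀: μ = 55
H₁: μ ≠ 55
df = n - 1 = 46
t = (x̄ - μ₀) / (s/√n) = (59.21 - 55) / (13.05/√47) = 2.212
p-value = 0.0320

Since p-value < α = 0.05, we reject H₀.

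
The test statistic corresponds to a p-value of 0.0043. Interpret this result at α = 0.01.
Since p = 0.0043 < α = 0.01, reject H₀.
There is sufficient evidence to reject the null hypothesis; the result is statistically significant at the 0.01 level.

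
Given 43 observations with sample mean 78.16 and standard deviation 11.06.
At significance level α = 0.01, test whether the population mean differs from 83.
One-sample t-test:
H₀: μ = 83
H₁: μ ≠ 83
df = n - 1 = 42
t = (x̄ - μ₀) / (s/√n) = (78.16 - 83) / (11.06/√43) = -2.870
p-value = 0.0064

Since p-value < α = 0.01, we reject H₀.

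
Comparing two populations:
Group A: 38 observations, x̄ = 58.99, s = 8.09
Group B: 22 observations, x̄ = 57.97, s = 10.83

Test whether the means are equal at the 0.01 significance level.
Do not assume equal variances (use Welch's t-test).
Welch's two-sample t-test:
H₀: μ₁ = μ₂
H₁: μ₁ ≠ μ₂
s₁²/n₁ = 8.09²/38 = 1.7223,  s₂²/n₂ = 10.83²/22 = 5.3313
SE = √(s₁²/n₁ + s₂²/n₂) = √(1.7223 + 5.3313) = 2.6559
df (Welch-Satterthwaite) = (s₁²/n₁ + s₂²/n₂)² / [(s₁²/n₁)²/(n₁-1) + (s₂²/n₂)²/(n₂-1)] ≈ 34.70
t = (x̄₁ - x̄₂) / SE = (58.99 - 57.97) / 2.6559 = 1.02 / 2.6559 = 0.384
p-value = 0.7033

Since p-value > α = 0.01, we fail to reject H₀.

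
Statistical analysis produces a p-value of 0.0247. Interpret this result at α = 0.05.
Since p = 0.0247 < α = 0.05, reject H₀.
There is sufficient evidence to reject the null hypothesis; the result is statistically significant at the 0.05 level.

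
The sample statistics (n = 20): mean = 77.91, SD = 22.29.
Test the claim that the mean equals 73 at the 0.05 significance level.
One-sample t-test:
H₀: μ = 73
H₁: μ ≠ 73
df = n - 1 = 19
t = (x̄ - μ₀) / (s/√n) = (77.91 - 73) / (22.29/√20) = 0.985
p-value = 0.3369

Since p-value > α = 0.05, we fail to reject H₀.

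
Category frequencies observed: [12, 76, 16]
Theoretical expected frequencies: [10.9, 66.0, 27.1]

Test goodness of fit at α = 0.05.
Chi-square goodness of fit test:
H₀: observed counts match expected distribution
H₁: observed counts differ from expected distribution
df = k - 1 = 2
χ² = Σ(O - E)²/E
   = (12 - 10.9)²/10.9 + (76 - 66.0)²/66.0 + (16 - 27.1)²/27.1
   = 0.111 + 1.515 + 4.546
   = 6.17
p-value = 0.0457

Since p-value < α = 0.05, we reject H₀.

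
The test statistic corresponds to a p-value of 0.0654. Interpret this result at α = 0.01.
Since p = 0.0654 > α = 0.01, fail to reject H₀.
There is insufficient evidence to reject the null hypothesis; the result is not statistically significant at the 0.01 level.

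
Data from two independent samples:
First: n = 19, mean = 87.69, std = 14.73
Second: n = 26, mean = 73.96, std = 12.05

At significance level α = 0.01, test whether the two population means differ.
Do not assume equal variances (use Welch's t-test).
Welch's two-sample t-test:
H₀: μ₁ = μ₂
H₁: μ₁ ≠ μ₂
s₁²/n₁ = 14.73²/19 = 11.4196,  s₂²/n₂ = 12.05²/26 = 5.5847
SE = √(s₁²/n₁ + s₂²/n₂) = √(11.4196 + 5.5847) = 4.1236
df (Welch-Satterthwaite) = (s₁²/n₁ + s₂²/n₂)² / [(s₁²/n₁)²/(n₁-1) + (s₂²/n₂)²/(n₂-1)] ≈ 34.05
t = (x̄₁ - x̄₂) / SE = (87.69 - 73.96) / 4.1236 = 13.73 / 4.1236 = 3.330
p-value = 0.0021

Since p-value < α = 0.01, we reject H₀.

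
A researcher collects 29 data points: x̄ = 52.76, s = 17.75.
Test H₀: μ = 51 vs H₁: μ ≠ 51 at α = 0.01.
One-sample t-test:
H₀: μ = 51
H₁: μ ≠ 51
df = n - 1 = 28
t = (x̄ - μ₀) / (s/√n) = (52.76 - 51) / (17.75/√29) = 0.534
p-value = 0.5976

Since p-value > α = 0.01, we fail to reject H₀.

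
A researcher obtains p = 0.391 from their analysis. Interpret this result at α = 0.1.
Since p = 0.391 > α = 0.1, fail to reject H₀.
There is insufficient evidence to reject the null hypothesis; the result is not statistically significant at the 0.1 level.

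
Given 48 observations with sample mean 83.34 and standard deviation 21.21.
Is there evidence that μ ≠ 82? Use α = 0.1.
One-sample t-test:
H₀: μ = 82
H₁: μ ≠ 82
df = n - 1 = 47
t = (x̄ - μ₀) / (s/√n) = (83.34 - 82) / (21.21/√48) = 0.438
p-value = 0.6636

Since p-value > α = 0.1, we fail to reject H₀.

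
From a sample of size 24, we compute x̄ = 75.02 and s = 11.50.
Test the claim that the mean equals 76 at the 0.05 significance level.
One-sample t-test:
H₀: μ = 76
H₁: μ ≠ 76
df = n - 1 = 23
t = (x̄ - μ₀) / (s/√n) = (75.02 - 76) / (11.50/√24) = -0.417
p-value = 0.6802

Since p-value > α = 0.05, we fail to reject H₀.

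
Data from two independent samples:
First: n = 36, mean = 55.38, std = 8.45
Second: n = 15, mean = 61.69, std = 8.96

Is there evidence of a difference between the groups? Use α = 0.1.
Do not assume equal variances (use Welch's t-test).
Welch's two-sample t-test:
H₀: μ₁ = μ₂
H₁: μ₁ ≠ μ₂
s₁²/n₁ = 8.45²/36 = 1.9834,  s₂²/n₂ = 8.96²/15 = 5.3521
SE = √(s₁²/n₁ + s₂²/n₂) = √(1.9834 + 5.3521) = 2.7084
df (Welch-Satterthwaite) = (s₁²/n₁ + s₂²/n₂)² / [(s₁²/n₁)²/(n₁-1) + (s₂²/n₂)²/(n₂-1)] ≈ 24.93
t = (x̄₁ - x̄₂) / SE = (55.38 - 61.69) / 2.7084 = -6.31 / 2.7084 = -2.330
p-value = 0.0282

Since p-value < α = 0.1, we reject H₀.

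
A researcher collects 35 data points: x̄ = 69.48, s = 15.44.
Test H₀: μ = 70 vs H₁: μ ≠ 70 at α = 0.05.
One-sample t-test:
H₀: μ = 70
H₁: μ ≠ 70
df = n - 1 = 34
t = (x̄ - μ₀) / (s/√n) = (69.48 - 70) / (15.44/√35) = -0.199
p-value = 0.8433

Since p-value > α = 0.05, we fail to reject H₀.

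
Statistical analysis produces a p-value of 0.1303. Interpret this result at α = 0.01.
Since p = 0.1303 > α = 0.01, fail to reject H₀.
There is insufficient evidence to reject the null hypothesis; the result is not statistically significant at the 0.01 level.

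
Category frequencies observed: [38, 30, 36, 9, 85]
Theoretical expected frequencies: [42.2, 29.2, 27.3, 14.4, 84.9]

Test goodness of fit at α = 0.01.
Chi-square goodness of fit test:
H₀: observed counts match expected distribution
H₁: observed counts differ from expected distribution
df = k - 1 = 4
χ² = Σ(O - E)²/E
   = (38 - 42.2)²/42.2 + (30 - 29.2)²/29.2 + (36 - 27.3)²/27.3 + (9 - 14.4)²/14.4 + (85 - 84.9)²/84.9
   = 0.418 + 0.022 + 2.773 + 2.025 + 0.000
   = 5.24
p-value = 0.2638

Since p-value > α = 0.01, we fail to reject H₀.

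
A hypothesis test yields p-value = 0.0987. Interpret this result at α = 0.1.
Since p = 0.0987 < α = 0.1, reject H₀.
There is sufficient evidence to reject the null hypothesis; the result is statistically significant at the 0.1 level.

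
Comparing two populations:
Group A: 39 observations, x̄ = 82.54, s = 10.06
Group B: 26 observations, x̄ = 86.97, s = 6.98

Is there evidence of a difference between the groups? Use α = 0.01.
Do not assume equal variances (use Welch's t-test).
Welch's two-sample t-test:
H₀: μ₁ = μ₂
H₁: μ₁ ≠ μ₂
s₁²/n₁ = 10.06²/39 = 2.5950,  s₂²/n₂ = 6.98²/26 = 1.8739
SE = √(s₁²/n₁ + s₂²/n₂) = √(2.5950 + 1.8739) = 2.1140
df (Welch-Satterthwaite) = (s₁²/n₁ + s₂²/n₂)² / [(s₁²/n₁)²/(n₁-1) + (s₂²/n₂)²/(n₂-1)] ≈ 62.87
t = (x̄₁ - x̄₂) / SE = (82.54 - 86.97) / 2.1140 = -4.43 / 2.1140 = -2.096
p-value = 0.0402

Since p-value > α = 0.01, we fail to reject H₀.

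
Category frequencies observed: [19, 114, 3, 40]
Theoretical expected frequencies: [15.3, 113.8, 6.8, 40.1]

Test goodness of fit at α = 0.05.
Chi-square goodness of fit test:
H₀: observed counts match expected distribution
H₁: observed counts differ from expected distribution
df = k - 1 = 3
χ² = Σ(O - E)²/E
   = (19 - 15.3)²/15.3 + (114 - 113.8)²/113.8 + (3 - 6.8)²/6.8 + (40 - 40.1)²/40.1
   = 0.895 + 0.000 + 2.124 + 0.000
   = 3.02
p-value = 0.3887

Since p-value > α = 0.05, we fail to reject H₀.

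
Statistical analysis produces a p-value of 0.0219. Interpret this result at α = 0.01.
Since p = 0.0219 > α = 0.01, fail to reject H₀.
There is insufficient evidence to reject the null hypothesis; the result is not statistically significant at the 0.01 level.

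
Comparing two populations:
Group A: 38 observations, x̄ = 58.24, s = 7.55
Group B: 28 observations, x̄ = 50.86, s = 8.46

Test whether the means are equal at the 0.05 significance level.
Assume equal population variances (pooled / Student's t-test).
Student's two-sample t-test (equal variances):
H₀: μ₁ = μ₂
H₁: μ₁ ≠ μ₂
df = n₁ + n₂ - 2 = 64
Pooled variance s_p² = [(n₁-1)s₁² + (n₂-1)s₂²] / (n₁ + n₂ - 2) = [(37)(7.55²) + (27)(8.46²)] / 64 = 63.1488
SE = √(s_p²(1/n₁ + 1/n₂)) = √(63.1488 × (1/38 + 1/28)) = 1.9792
t = (x̄₁ - x̄₂) / SE = (58.24 - 50.86) / 1.9792 = 7.38 / 1.9792 = 3.729
p-value = 0.0004

Since p-value < α = 0.05, we reject H₀.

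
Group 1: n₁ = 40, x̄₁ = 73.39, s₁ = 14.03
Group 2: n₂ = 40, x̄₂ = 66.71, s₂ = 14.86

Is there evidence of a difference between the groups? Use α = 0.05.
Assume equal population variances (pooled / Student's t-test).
Student's two-sample t-test (equal variances):
H₀: μ₁ = μ₂
H₁: μ₁ ≠ μ₂
df = n₁ + n₂ - 2 = 78
Pooled variance s_p² = [(n₁-1)s₁² + (n₂-1)s₂²] / (n₁ + n₂ - 2) = [(39)(14.03²) + (39)(14.86²)] / 78 = 208.8302
SE = √(s_p²(1/n₁ + 1/n₂)) = √(208.8302 × (1/40 + 1/40)) = 3.2313
t = (x̄₁ - x̄₂) / SE = (73.39 - 66.71) / 3.2313 = 6.68 / 3.2313 = 2.067
p-value = 0.0420

Since p-value < α = 0.05, we reject H₀.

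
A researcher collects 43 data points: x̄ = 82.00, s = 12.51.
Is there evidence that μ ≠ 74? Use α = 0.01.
One-sample t-test:
H₀: μ = 74
H₁: μ ≠ 74
df = n - 1 = 42
t = (x̄ - μ₀) / (s/√n) = (82.00 - 74) / (12.51/√43) = 4.193
p-value = 0.0001

Since p-value < α = 0.01, we reject H₀.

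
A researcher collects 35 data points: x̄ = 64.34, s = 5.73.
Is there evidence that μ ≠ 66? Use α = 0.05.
One-sample t-test:
H₀: μ = 66
H₁: μ ≠ 66
df = n - 1 = 34
t = (x̄ - μ₀) / (s/√n) = (64.34 - 66) / (5.73/√35) = -1.714
p-value = 0.0957

Since p-value > α = 0.05, we fail to reject H₀.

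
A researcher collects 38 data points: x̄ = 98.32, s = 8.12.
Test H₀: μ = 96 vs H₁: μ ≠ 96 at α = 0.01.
One-sample t-test:
H₀: μ = 96
H₁: μ ≠ 96
df = n - 1 = 37
t = (x̄ - μ₀) / (s/√n) = (98.32 - 96) / (8.12/√38) = 1.761
p-value = 0.0865

Since p-value > α = 0.01, we fail to reject H₀.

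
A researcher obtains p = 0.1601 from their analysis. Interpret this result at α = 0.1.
Since p = 0.1601 > α = 0.1, fail to reject H₀.
There is insufficient evidence to reject the null hypothesis; the result is not statistically significant at the 0.1 level.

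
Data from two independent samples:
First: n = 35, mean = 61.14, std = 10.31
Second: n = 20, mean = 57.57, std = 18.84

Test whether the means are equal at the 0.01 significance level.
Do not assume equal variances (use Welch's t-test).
Welch's two-sample t-test:
H₀: μ₁ = μ₂
H₁: μ₁ ≠ μ₂
s₁²/n₁ = 10.31²/35 = 3.0370,  s₂²/n₂ = 18.84²/20 = 17.7473
SE = √(s₁²/n₁ + s₂²/n₂) = √(3.0370 + 17.7473) = 4.5590
df (Welch-Satterthwaite) = (s₁²/n₁ + s₂²/n₂)² / [(s₁²/n₁)²/(n₁-1) + (s₂²/n₂)²/(n₂-1)] ≈ 25.64
t = (x̄₁ - x̄₂) / SE = (61.14 - 57.57) / 4.5590 = 3.57 / 4.5590 = 0.783
p-value = 0.4408

Since p-value > α = 0.01, we fail to reject H₀.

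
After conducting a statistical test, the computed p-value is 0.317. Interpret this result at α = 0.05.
Since p = 0.317 > α = 0.05, fail to reject H₀.
There is insufficient evidence to reject the null hypothesis; the result is not statistically significant at the 0.05 level.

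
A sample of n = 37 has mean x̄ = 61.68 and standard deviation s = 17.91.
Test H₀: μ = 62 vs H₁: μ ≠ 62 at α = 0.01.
One-sample t-test:
H₀: μ = 62
H₁: μ ≠ 62
df = n - 1 = 36
t = (x̄ - μ₀) / (s/√n) = (61.68 - 62) / (17.91/√37) = -0.109
p-value = 0.9141

Since p-value > α = 0.01, we fail to reject H₀.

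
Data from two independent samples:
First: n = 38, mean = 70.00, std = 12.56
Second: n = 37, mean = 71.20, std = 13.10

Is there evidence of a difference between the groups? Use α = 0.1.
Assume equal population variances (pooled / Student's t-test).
Student's two-sample t-test (equal variances):
H₀: μ₁ = μ₂
H₁: μ₁ ≠ μ₂
df = n₁ + n₂ - 2 = 73
Pooled variance s_p² = [(n₁-1)s₁² + (n₂-1)s₂²] / (n₁ + n₂ - 2) = [(37)(12.56²) + (36)(13.10²)] / 73 = 164.5869
SE = √(s_p²(1/n₁ + 1/n₂)) = √(164.5869 × (1/38 + 1/37)) = 2.9630
t = (x̄₁ - x̄₂) / SE = (70.00 - 71.20) / 2.9630 = -1.20 / 2.9630 = -0.405
p-value = 0.6867

Since p-value > α = 0.1, we fail to reject H₀.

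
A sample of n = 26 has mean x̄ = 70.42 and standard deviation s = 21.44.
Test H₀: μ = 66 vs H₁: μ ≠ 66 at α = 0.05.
One-sample t-test:
H₀: μ = 66
H₁: μ ≠ 66
df = n - 1 = 25
t = (x̄ - μ₀) / (s/√n) = (70.42 - 66) / (21.44/√26) = 1.051
p-value = 0.3032

Since p-value > α = 0.05, we fail to reject H₀.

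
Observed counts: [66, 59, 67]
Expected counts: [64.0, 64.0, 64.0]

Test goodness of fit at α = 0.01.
Chi-square goodness of fit test:
H₀: observed counts match expected distribution
H₁: observed counts differ from expected distribution
df = k - 1 = 2
χ² = Σ(O - E)²/E
   = (66 - 64.0)²/64.0 + (59 - 64.0)²/64.0 + (67 - 64.0)²/64.0
   = 0.062 + 0.391 + 0.141
   = 0.59
p-value = 0.7431

Since p-value > α = 0.01, we fail to reject H₀.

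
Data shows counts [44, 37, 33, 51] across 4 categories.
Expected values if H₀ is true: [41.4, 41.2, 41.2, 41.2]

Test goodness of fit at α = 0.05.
Chi-square goodness of fit test:
H₀: observed counts match expected distribution
H₁: observed counts differ from expected distribution
df = k - 1 = 3
χ² = Σ(O - E)²/E
   = (44 - 41.4)²/41.4 + (37 - 41.2)²/41.2 + (33 - 41.2)²/41.2 + (51 - 41.2)²/41.2
   = 0.163 + 0.428 + 1.632 + 2.331
   = 4.55
p-value = 0.2075

Since p-value > α = 0.05, we fail to reject H₀.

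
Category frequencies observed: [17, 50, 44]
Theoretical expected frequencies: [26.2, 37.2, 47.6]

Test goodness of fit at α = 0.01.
Chi-square goodness of fit test:
H₀: observed counts match expected distribution
H₁: observed counts differ from expected distribution
df = k - 1 = 2
χ² = Σ(O - E)²/E
   = (17 - 26.2)²/26.2 + (50 - 37.2)²/37.2 + (44 - 47.6)²/47.6
   = 3.231 + 4.404 + 0.272
   = 7.91
p-value = 0.0192

Since p-value > α = 0.01, we fail to reject H₀.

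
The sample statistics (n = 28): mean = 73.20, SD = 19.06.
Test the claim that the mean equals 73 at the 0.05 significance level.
One-sample t-test:
H₀: μ = 73
H₁: μ ≠ 73
df = n - 1 = 27
t = (x̄ - μ₀) / (s/√n) = (73.20 - 73) / (19.06/√28) = 0.056
p-value = 0.9561

Since p-value > α = 0.05, we fail to reject H₀.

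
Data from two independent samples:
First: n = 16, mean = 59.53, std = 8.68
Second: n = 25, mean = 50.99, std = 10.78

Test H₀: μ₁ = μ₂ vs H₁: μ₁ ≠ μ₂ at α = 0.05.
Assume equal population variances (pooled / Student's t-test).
Student's two-sample t-test (equal variances):
H₀: μ₁ = μ₂
H₁: μ₁ ≠ μ₂
df = n₁ + n₂ - 2 = 39
Pooled variance s_p² = [(n₁-1)s₁² + (n₂-1)s₂²] / (n₁ + n₂ - 2) = [(15)(8.68²) + (24)(10.78²)] / 39 = 100.4907
SE = √(s_p²(1/n₁ + 1/n₂)) = √(100.4907 × (1/16 + 1/25)) = 3.2094
t = (x̄₁ - x̄₂) / SE = (59.53 - 50.99) / 3.2094 = 8.54 / 3.2094 = 2.661
p-value = 0.0113

Since p-value < α = 0.05, we reject H₀.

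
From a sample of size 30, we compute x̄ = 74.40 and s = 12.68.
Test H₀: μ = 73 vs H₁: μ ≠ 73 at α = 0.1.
One-sample t-test:
H₀: μ = 73
H₁: μ ≠ 73
df = n - 1 = 29
t = (x̄ - μ₀) / (s/√n) = (74.40 - 73) / (12.68/√30) = 0.605
p-value = 0.5501

Since p-value > α = 0.1, we fail to reject H₀.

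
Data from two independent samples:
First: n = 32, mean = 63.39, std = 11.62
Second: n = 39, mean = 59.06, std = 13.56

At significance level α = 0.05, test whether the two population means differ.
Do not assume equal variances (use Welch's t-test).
Welch's two-sample t-test:
H₀: μ₁ = μ₂
H₁: μ₁ ≠ μ₂
s₁²/n₁ = 11.62²/32 = 4.2195,  s₂²/n₂ = 13.56²/39 = 4.7147
SE = √(s₁²/n₁ + s₂²/n₂) = √(4.2195 + 4.7147) = 2.9890
df (Welch-Satterthwaite) = (s₁²/n₁ + s₂²/n₂)² / [(s₁²/n₁)²/(n₁-1) + (s₂²/n₂)²/(n₂-1)] ≈ 68.85
t = (x̄₁ - x̄₂) / SE = (63.39 - 59.06) / 2.9890 = 4.33 / 2.9890 = 1.449
p-value = 0.1520

Since p-value > α = 0.05, we fail to reject H₀.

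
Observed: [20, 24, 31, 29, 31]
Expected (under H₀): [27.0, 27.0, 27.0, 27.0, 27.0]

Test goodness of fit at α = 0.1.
Chi-square goodness of fit test:
H₀: observed counts match expected distribution
H₁: observed counts differ from expected distribution
df = k - 1 = 4
χ² = Σ(O - E)²/E
   = (20 - 27.0)²/27.0 + (24 - 27.0)²/27.0 + (31 - 27.0)²/27.0 + (29 - 27.0)²/27.0 + (31 - 27.0)²/27.0
   = 1.815 + 0.333 + 0.593 + 0.148 + 0.593
   = 3.48
p-value = 0.4807

Since p-value > α = 0.1, we fail to reject H₀.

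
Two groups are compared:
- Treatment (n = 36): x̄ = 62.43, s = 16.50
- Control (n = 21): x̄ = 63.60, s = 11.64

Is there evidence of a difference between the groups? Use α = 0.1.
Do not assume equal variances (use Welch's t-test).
Welch's two-sample t-test:
H₀: μ₁ = μ₂
H₁: μ₁ ≠ μ₂
s₁²/n₁ = 16.50²/36 = 7.5625,  s₂²/n₂ = 11.64²/21 = 6.4519
SE = √(s₁²/n₁ + s₂²/n₂) = √(7.5625 + 6.4519) = 3.7436
df (Welch-Satterthwaite) = (s₁²/n₁ + s₂²/n₂)² / [(s₁²/n₁)²/(n₁-1) + (s₂²/n₂)²/(n₂-1)] ≈ 52.86
t = (x̄₁ - x̄₂) / SE = (62.43 - 63.60) / 3.7436 = -1.17 / 3.7436 = -0.313
p-value = 0.7559

Since p-value > α = 0.1, we fail to reject H₀.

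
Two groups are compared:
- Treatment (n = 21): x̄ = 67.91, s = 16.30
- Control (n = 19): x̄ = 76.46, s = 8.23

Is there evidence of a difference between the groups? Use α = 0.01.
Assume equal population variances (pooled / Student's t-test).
Student's two-sample t-test (equal variances):
H₀: μ₁ = μ₂
H₁: μ₁ ≠ μ₂
df = n₁ + n₂ - 2 = 38
Pooled variance s_p² = [(n₁-1)s₁² + (n₂-1)s₂²] / (n₁ + n₂ - 2) = [(20)(16.30²) + (18)(8.23²)] / 38 = 171.9208
SE = √(s_p²(1/n₁ + 1/n₂)) = √(171.9208 × (1/21 + 1/19)) = 4.1515
t = (x̄₁ - x̄₂) / SE = (67.91 - 76.46) / 4.1515 = -8.55 / 4.1515 = -2.059
p-value = 0.0463

Since p-value > α = 0.01, we fail to reject H₀.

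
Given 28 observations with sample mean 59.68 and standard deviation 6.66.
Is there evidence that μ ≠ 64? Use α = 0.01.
One-sample t-test:
H₀: μ = 64
H₁: μ ≠ 64
df = n - 1 = 27
t = (x̄ - μ₀) / (s/√n) = (59.68 - 64) / (6.66/√28) = -3.432
p-value = 0.0019

Since p-value < α = 0.01, we reject H₀.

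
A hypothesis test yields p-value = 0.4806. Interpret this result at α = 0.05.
Since p = 0.4806 > α = 0.05, fail to reject H₀.
There is insufficient evidence to reject the null hypothesis; the result is not statistically significant at the 0.05 level.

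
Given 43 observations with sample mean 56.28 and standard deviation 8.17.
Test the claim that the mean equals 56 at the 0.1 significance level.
One-sample t-test:
H₀: μ = 56
H₁: μ ≠ 56
df = n - 1 = 42
t = (x̄ - μ₀) / (s/√n) = (56.28 - 56) / (8.17/√43) = 0.225
p-value = 0.8233

Since p-value > α = 0.1, we fail to reject H₀.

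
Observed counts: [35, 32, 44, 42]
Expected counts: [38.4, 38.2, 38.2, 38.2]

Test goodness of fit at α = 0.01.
Chi-square goodness of fit test:
H₀: observed counts match expected distribution
H₁: observed counts differ from expected distribution
df = k - 1 = 3
χ² = Σ(O - E)²/E
   = (35 - 38.4)²/38.4 + (32 - 38.2)²/38.2 + (44 - 38.2)²/38.2 + (42 - 38.2)²/38.2
   = 0.301 + 1.006 + 0.881 + 0.378
   = 2.57
p-value = 0.4635

Since p-value > α = 0.01, we fail to reject H₀.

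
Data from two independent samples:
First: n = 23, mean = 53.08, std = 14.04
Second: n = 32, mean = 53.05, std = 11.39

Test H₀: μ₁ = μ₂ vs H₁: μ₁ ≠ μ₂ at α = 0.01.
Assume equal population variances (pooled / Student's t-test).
Student's two-sample t-test (equal variances):
H₀: μ₁ = μ₂
H₁: μ₁ ≠ μ₂
df = n₁ + n₂ - 2 = 53
Pooled variance s_p² = [(n₁-1)s₁² + (n₂-1)s₂²] / (n₁ + n₂ - 2) = [(22)(14.04²) + (31)(11.39²)] / 53 = 157.7051
SE = √(s_p²(1/n₁ + 1/n₂)) = √(157.7051 × (1/23 + 1/32)) = 3.4329
t = (x̄₁ - x̄₂) / SE = (53.08 - 53.05) / 3.4329 = 0.03 / 3.4329 = 0.009
p-value = 0.9931

Since p-value > α = 0.01, we fail to reject H₀.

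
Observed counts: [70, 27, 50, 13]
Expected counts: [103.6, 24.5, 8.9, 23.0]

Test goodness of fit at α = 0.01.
Chi-square goodness of fit test:
H₀: observed counts match expected distribution
H₁: observed counts differ from expected distribution
df = k - 1 = 3
χ² = Σ(O - E)²/E
   = (70 - 103.6)²/103.6 + (27 - 24.5)²/24.5 + (50 - 8.9)²/8.9 + (13 - 23.0)²/23.0
   = 10.897 + 0.255 + 189.799 + 4.348
   = 205.30
p-value < 0.0001

Since p-value < α = 0.01, we reject H₀.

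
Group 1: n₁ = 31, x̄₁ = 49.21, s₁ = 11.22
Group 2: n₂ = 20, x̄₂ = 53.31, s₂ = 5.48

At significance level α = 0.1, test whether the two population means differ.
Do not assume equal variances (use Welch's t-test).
Welch's two-sample t-test:
H₀: μ₁ = μ₂
H₁: μ₁ ≠ μ₂
s₁²/n₁ = 11.22²/31 = 4.0609,  s₂²/n₂ = 5.48²/20 = 1.5015
SE = √(s₁²/n₁ + s₂²/n₂) = √(4.0609 + 1.5015) = 2.3585
df (Welch-Satterthwaite) = (s₁²/n₁ + s₂²/n₂)² / [(s₁²/n₁)²/(n₁-1) + (s₂²/n₂)²/(n₂-1)] ≈ 46.29
t = (x̄₁ - x̄₂) / SE = (49.21 - 53.31) / 2.3585 = -4.10 / 2.3585 = -1.738
p-value = 0.0888

Since p-value < α = 0.1, we reject H₀.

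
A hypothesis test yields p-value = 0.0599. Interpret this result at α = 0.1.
Since p = 0.0599 < α = 0.1, reject H₀.
There is sufficient evidence to reject the null hypothesis; the result is statistically significant at the 0.1 level.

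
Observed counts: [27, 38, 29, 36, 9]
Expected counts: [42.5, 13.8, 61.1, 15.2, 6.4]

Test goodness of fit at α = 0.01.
Chi-square goodness of fit test:
H₀: observed counts match expected distribution
H₁: observed counts differ from expected distribution
df = k - 1 = 4
χ² = Σ(O - E)²/E
   = (27 - 42.5)²/42.5 + (38 - 13.8)²/13.8 + (29 - 61.1)²/61.1 + (36 - 15.2)²/15.2 + (9 - 6.4)²/6.4
   = 5.653 + 42.438 + 16.864 + 28.463 + 1.056
   = 94.47
p-value < 0.0001

Since p-value < α = 0.01, we reject H₀.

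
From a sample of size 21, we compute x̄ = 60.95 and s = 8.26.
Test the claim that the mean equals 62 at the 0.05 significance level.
One-sample t-test:
H₀: μ = 62
H₁: μ ≠ 62
df = n - 1 = 20
t = (x̄ - μ₀) / (s/√n) = (60.95 - 62) / (8.26/√21) = -0.583
p-value = 0.5667

Since p-value > α = 0.05, we fail to reject H₀.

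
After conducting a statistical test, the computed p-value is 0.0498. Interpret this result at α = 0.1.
Since p = 0.0498 < α = 0.1, reject H₀.
There is sufficient evidence to reject the null hypothesis; the result is statistically significant at the 0.1 level.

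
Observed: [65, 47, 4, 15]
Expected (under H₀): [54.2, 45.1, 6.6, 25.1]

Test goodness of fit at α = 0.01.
Chi-square goodness of fit test:
H₀: observed counts match expected distribution
H₁: observed counts differ from expected distribution
df = k - 1 = 3
χ² = Σ(O - E)²/E
   = (65 - 54.2)²/54.2 + (47 - 45.1)²/45.1 + (4 - 6.6)²/6.6 + (15 - 25.1)²/25.1
   = 2.152 + 0.080 + 1.024 + 4.064
   = 7.32
p-value = 0.0624

Since p-value > α = 0.01, we fail to reject H₀.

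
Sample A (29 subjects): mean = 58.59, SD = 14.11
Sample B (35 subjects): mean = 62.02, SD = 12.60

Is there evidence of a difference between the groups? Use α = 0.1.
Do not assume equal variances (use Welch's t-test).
Welch's two-sample t-test:
H₀: μ₁ = μ₂
H₁: μ₁ ≠ μ₂
s₁²/n₁ = 14.11²/29 = 6.8652,  s₂²/n₂ = 12.60²/35 = 4.5360
SE = √(s₁²/n₁ + s₂²/n₂) = √(6.8652 + 4.5360) = 3.3766
df (Welch-Satterthwaite) = (s₁²/n₁ + s₂²/n₂)² / [(s₁²/n₁)²/(n₁-1) + (s₂²/n₂)²/(n₂-1)] ≈ 56.80
t = (x̄₁ - x̄₂) / SE = (58.59 - 62.02) / 3.3766 = -3.43 / 3.3766 = -1.016
p-value = 0.3140

Since p-value > α = 0.1, we fail to reject H₀.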